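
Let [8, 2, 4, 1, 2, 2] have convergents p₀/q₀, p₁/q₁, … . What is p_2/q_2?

Using pₖ = aₖpₖ₋₁ + pₖ₋₂, qₖ = aₖqₖ₋₁ + qₖ₋₂ (with p₋₁=1, p₋₂=0, q₋₁=0, q₋₂=1):
  k=0: a=8, p=8, q=1
  k=1: a=2, p=17, q=2
  k=2: a=4, p=76, q=9

76/9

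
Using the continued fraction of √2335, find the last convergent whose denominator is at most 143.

√2335 = [48; 3, 9, 3, 96, …] (period length 4).
Convergents:
  p_0/q_0 = 48/1
  p_1/q_1 = 145/3
  p_2/q_2 = 1353/28
  p_3/q_3 = 4204/87
  p_4/q_4 = 404937/8380
q_3 = 87 ≤ 143 < 8380 = q_4, so the answer is 4204/87.

4204/87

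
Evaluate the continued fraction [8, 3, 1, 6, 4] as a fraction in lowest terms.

Using pₖ = aₖpₖ₋₁ + pₖ₋₂ and qₖ = aₖqₖ₋₁ + qₖ₋₂:
  k=0: a=8, p=8, q=1
  k=1: a=3, p=25, q=3
  k=2: a=1, p=33, q=4
  k=3: a=6, p=223, q=27
  k=4: a=4, p=925, q=112

925/112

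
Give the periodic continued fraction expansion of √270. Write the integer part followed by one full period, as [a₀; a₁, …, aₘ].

[16; 2, 3, 6, 3, 2, 32]

a₀ = ⌊√270⌋ = 16.
With m₀=0, d₀=1 and mₖ₊₁ = dₖaₖ − mₖ, dₖ₊₁ = (n − mₖ₊₁²)/dₖ, aₖ₊₁ = ⌊(a₀+mₖ₊₁)/dₖ₊₁⌋:
  k=1: m=16, d=14, a=2
  k=2: m=12, d=9, a=3
  k=3: m=15, d=5, a=6
  k=4: m=15, d=9, a=3
  k=5: m=12, d=14, a=2
  k=6: m=16, d=1, a=32
d=1 and a=2a₀=32 at k=6, so the next step gives (m, d) = (16, 14) again — its k=1 value — and the period has length 6.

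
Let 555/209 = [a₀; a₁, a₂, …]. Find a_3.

555 = 2·209 + 137   →  a_0 = 2
209 = 1·137 + 72   →  a_1 = 1
137 = 1·72 + 65   →  a_2 = 1
72 = 1·65 + 7   →  a_3 = 1

1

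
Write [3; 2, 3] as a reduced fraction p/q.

24/7

Using pₖ = aₖpₖ₋₁ + pₖ₋₂ and qₖ = aₖqₖ₋₁ + qₖ₋₂:
  k=0: a=3, p=3, q=1
  k=1: a=2, p=7, q=2
  k=2: a=3, p=24, q=7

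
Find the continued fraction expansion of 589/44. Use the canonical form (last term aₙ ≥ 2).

[13; 2, 1, 1, 2, 3]

589 = 13*44 + 17
44 = 2*17 + 10
17 = 1*10 + 7
10 = 1*7 + 3
7 = 2*3 + 1
3 = 3*1 + 0  (stop)
So 589/44 = [13; 2, 1, 1, 2, 3].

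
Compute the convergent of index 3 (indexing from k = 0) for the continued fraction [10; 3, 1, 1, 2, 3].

72/7

Using pₖ = aₖpₖ₋₁ + pₖ₋₂, qₖ = aₖqₖ₋₁ + qₖ₋₂ (with p₋₁=1, p₋₂=0, q₋₁=0, q₋₂=1):
  k=0: a=10, p=10, q=1
  k=1: a=3, p=31, q=3
  k=2: a=1, p=41, q=4
  k=3: a=1, p=72, q=7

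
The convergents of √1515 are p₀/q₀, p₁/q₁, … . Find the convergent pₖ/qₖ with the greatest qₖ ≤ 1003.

38923/1000

√1515 = [38; 1, 11, 1, 76, …] (period length 4).
Convergents:
  p_0/q_0 = 38/1
  p_1/q_1 = 39/1
  p_2/q_2 = 467/12
  p_3/q_3 = 506/13
  p_4/q_4 = 38923/1000
  p_5/q_5 = 39429/1013
q_4 = 1000 ≤ 1003 < 1013 = q_5, so the answer is 38923/1000.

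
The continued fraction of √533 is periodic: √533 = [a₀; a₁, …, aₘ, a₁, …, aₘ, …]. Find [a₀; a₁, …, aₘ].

a₀ = ⌊√533⌋ = 23.

[23; 11, 1, 1, 11, 46]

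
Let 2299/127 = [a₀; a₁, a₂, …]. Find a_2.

2299 = 18·127 + 13   →  a_0 = 18
127 = 9·13 + 10   →  a_1 = 9
13 = 1·10 + 3   →  a_2 = 1

1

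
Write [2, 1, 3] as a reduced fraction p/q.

11/4

Fold from the inside: start with 3/1.
  1 + 1/3 = 4/3
  2 + 3/4 = 11/4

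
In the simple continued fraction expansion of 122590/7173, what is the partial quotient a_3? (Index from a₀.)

11

122590 = 17·7173 + 649   →  a_0 = 17
7173 = 11·649 + 34   →  a_1 = 11
649 = 19·34 + 3   →  a_2 = 19
34 = 11·3 + 1   →  a_3 = 11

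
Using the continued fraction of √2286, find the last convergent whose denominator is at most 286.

√2286 = [47; 1, 4, 3, 10, 3, 4, 1, 94, …] (period length 8).
Convergents:
  p_0/q_0 = 47/1
  p_1/q_1 = 48/1
  p_2/q_2 = 239/5
  p_3/q_3 = 765/16
  p_4/q_4 = 7889/165
  p_5/q_5 = 24432/511
q_4 = 165 ≤ 286 < 511 = q_5, so the answer is 7889/165.

7889/165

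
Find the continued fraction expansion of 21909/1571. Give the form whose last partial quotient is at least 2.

[13; 1, 17, 2, 13, 1, 2]

21909 = 13×1571 + 1486
1571 = 1×1486 + 85
1486 = 17×85 + 41
85 = 2×41 + 3
41 = 13×3 + 2
3 = 1×2 + 1
2 = 2×1 + 0  (stop)
So 21909/1571 = [13; 1, 17, 2, 13, 1, 2].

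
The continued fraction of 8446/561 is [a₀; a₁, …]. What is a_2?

10

8446 = 15·561 + 31   →  a_0 = 15
561 = 18·31 + 3   →  a_1 = 18
31 = 10·3 + 1   →  a_2 = 10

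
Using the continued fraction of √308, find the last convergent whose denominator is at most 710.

12127/691

√308 = [17; 1, 1, 4, 1, 1, 34, …] (period length 6).
Convergents:
  p_0/q_0 = 17/1
  p_1/q_1 = 18/1
  p_2/q_2 = 35/2
  p_3/q_3 = 158/9
  p_4/q_4 = 193/11
  p_5/q_5 = 351/20
  p_6/q_6 = 12127/691
  p_7/q_7 = 12478/711
q_6 = 691 ≤ 710 < 711 = q_7, so the answer is 12127/691.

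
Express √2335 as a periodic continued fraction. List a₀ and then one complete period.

[48; 3, 9, 3, 96]

a₀ = ⌊√2335⌋ = 48.
With m₀=0, d₀=1 and mₖ₊₁ = dₖaₖ − mₖ, dₖ₊₁ = (n − mₖ₊₁²)/dₖ, aₖ₊₁ = ⌊(a₀+mₖ₊₁)/dₖ₊₁⌋:
  k=1: m=48, d=31, a=3
  k=2: m=45, d=10, a=9
  k=3: m=45, d=31, a=3
  k=4: m=48, d=1, a=96
d=1 and a=2a₀=96 at k=4, so the next step gives (m, d) = (48, 31) again — its k=1 value — and the period has length 4.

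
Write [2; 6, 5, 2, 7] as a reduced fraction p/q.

Fold from the inside: start with 7/1.
  2 + 1/7 = 15/7
  5 + 7/15 = 82/15
  6 + 15/82 = 507/82
  2 + 82/507 = 1096/507

1096/507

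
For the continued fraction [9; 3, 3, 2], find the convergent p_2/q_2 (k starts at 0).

Using pₖ = aₖpₖ₋₁ + pₖ₋₂, qₖ = aₖqₖ₋₁ + qₖ₋₂ (with p₋₁=1, p₋₂=0, q₋₁=0, q₋₂=1):
  k=0: a=9, p=9, q=1
  k=1: a=3, p=28, q=3
  k=2: a=3, p=93, q=10

93/10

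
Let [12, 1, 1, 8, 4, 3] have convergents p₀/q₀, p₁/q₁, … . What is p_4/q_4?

Using pₖ = aₖpₖ₋₁ + pₖ₋₂, qₖ = aₖqₖ₋₁ + qₖ₋₂ (with p₋₁=1, p₋₂=0, q₋₁=0, q₋₂=1):
  k=0: a=12, p=12, q=1
  k=1: a=1, p=13, q=1
  k=2: a=1, p=25, q=2
  k=3: a=8, p=213, q=17
  k=4: a=4, p=877, q=70

877/70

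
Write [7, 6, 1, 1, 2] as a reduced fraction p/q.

Using pₖ = aₖpₖ₋₁ + pₖ₋₂ and qₖ = aₖqₖ₋₁ + qₖ₋₂:
  k=0: a=7, p=7, q=1
  k=1: a=6, p=43, q=6
  k=2: a=1, p=50, q=7
  k=3: a=1, p=93, q=13
  k=4: a=2, p=236, q=33

236/33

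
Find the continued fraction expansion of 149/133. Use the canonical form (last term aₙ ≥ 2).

[1; 8, 3, 5]

149 = 1×133 + 16
133 = 8×16 + 5
16 = 3×5 + 1
5 = 5×1 + 0  (stop)
So 149/133 = [1; 8, 3, 5].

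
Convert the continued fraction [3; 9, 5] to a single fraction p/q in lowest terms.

Using pₖ = aₖpₖ₋₁ + pₖ₋₂ and qₖ = aₖqₖ₋₁ + qₖ₋₂:
  k=0: a=3, p=3, q=1
  k=1: a=9, p=28, q=9
  k=2: a=5, p=143, q=46

143/46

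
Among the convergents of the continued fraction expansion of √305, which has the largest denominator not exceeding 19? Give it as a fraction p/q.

227/13

√305 = [17; 2, 6, 2, 34, …] (period length 4).
Convergents:
  p_0/q_0 = 17/1
  p_1/q_1 = 35/2
  p_2/q_2 = 227/13
  p_3/q_3 = 489/28
q_2 = 13 ≤ 19 < 28 = q_3, so the answer is 227/13.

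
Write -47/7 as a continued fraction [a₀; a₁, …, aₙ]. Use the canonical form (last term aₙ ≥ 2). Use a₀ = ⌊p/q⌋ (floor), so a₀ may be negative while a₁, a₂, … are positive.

[-7; 3, 2]

-47 = -7*7 + 2
7 = 3*2 + 1
2 = 2*1 + 0  (stop)
So -47/7 = [-7; 3, 2].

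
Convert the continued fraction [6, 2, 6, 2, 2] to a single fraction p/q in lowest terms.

Fold from the inside: start with 2/1.
  2 + 1/2 = 5/2
  6 + 2/5 = 32/5
  2 + 5/32 = 69/32
  6 + 32/69 = 446/69

446/69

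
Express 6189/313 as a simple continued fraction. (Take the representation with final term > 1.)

6189 = 19×313 + 242
313 = 1×242 + 71
242 = 3×71 + 29
71 = 2×29 + 13
29 = 2×13 + 3
13 = 4×3 + 1
3 = 3×1 + 0  (stop)
So 6189/313 = [19; 1, 3, 2, 2, 4, 3].

[19; 1, 3, 2, 2, 4, 3]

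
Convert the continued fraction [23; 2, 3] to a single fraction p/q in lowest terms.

Fold from the inside: start with 3/1.
  2 + 1/3 = 7/3
  23 + 3/7 = 164/7

164/7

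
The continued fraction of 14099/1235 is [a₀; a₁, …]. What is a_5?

14099 = 11·1235 + 514   →  a_0 = 11
1235 = 2·514 + 207   →  a_1 = 2
514 = 2·207 + 100   →  a_2 = 2
207 = 2·100 + 7   →  a_3 = 2
100 = 14·7 + 2   →  a_4 = 14
7 = 3·2 + 1   →  a_5 = 3

3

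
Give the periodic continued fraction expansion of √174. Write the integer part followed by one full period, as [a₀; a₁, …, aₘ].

a₀ = ⌊√174⌋ = 13.
With m₀=0, d₀=1 and mₖ₊₁ = dₖaₖ − mₖ, dₖ₊₁ = (n − mₖ₊₁²)/dₖ, aₖ₊₁ = ⌊(a₀+mₖ₊₁)/dₖ₊₁⌋:
  k=1: m=13, d=5, a=5
  k=2: m=12, d=6, a=4
  k=3: m=12, d=5, a=5
  k=4: m=13, d=1, a=26
d=1 and a=2a₀=26 at k=4, so the next step gives (m, d) = (13, 5) again — its k=1 value — and the period has length 4.

[13; 5, 4, 5, 26]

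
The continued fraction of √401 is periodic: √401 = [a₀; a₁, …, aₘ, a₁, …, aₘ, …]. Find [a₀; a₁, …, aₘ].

[20; 40]

a₀ = ⌊√401⌋ = 20.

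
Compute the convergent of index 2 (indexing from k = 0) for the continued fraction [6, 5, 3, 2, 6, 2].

99/16

Using pₖ = aₖpₖ₋₁ + pₖ₋₂, qₖ = aₖqₖ₋₁ + qₖ₋₂ (with p₋₁=1, p₋₂=0, q₋₁=0, q₋₂=1):
  k=0: a=6, p=6, q=1
  k=1: a=5, p=31, q=5
  k=2: a=3, p=99, q=16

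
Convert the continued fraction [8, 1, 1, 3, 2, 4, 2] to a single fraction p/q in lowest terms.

1353/158

Using pₖ = aₖpₖ₋₁ + pₖ₋₂ and qₖ = aₖqₖ₋₁ + qₖ₋₂:
  k=0: a=8, p=8, q=1
  k=1: a=1, p=9, q=1
  k=2: a=1, p=17, q=2
  k=3: a=3, p=60, q=7
  k=4: a=2, p=137, q=16
  k=5: a=4, p=608, q=71
  k=6: a=2, p=1353, q=158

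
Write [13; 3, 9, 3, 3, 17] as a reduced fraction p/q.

66609/5000

Using pₖ = aₖpₖ₋₁ + pₖ₋₂ and qₖ = aₖqₖ₋₁ + qₖ₋₂:
  k=0: a=13, p=13, q=1
  k=1: a=3, p=40, q=3
  k=2: a=9, p=373, q=28
  k=3: a=3, p=1159, q=87
  k=4: a=3, p=3850, q=289
  k=5: a=17, p=66609, q=5000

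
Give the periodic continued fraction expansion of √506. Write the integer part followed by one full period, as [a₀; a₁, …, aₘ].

a₀ = ⌊√506⌋ = 22.
With m₀=0, d₀=1 and mₖ₊₁ = dₖaₖ − mₖ, dₖ₊₁ = (n − mₖ₊₁²)/dₖ, aₖ₊₁ = ⌊(a₀+mₖ₊₁)/dₖ₊₁⌋:
  k=1: m=22, d=22, a=2
  k=2: m=22, d=1, a=44
d=1 and a=2a₀=44 at k=2, so the next step gives (m, d) = (22, 22) again — its k=1 value — and the period has length 2.

[22; 2, 44]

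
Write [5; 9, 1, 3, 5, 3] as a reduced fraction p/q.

3337/654

Fold from the inside: start with 3/1.
  5 + 1/3 = 16/3
  3 + 3/16 = 51/16
  1 + 16/51 = 67/51
  9 + 51/67 = 654/67
  5 + 67/654 = 3337/654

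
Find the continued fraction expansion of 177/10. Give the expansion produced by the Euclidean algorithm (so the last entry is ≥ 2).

[17; 1, 2, 3]

177 = 17×10 + 7
10 = 1×7 + 3
7 = 2×3 + 1
3 = 3×1 + 0  (stop)
So 177/10 = [17; 1, 2, 3].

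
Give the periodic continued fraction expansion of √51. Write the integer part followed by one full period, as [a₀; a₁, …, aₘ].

a₀ = ⌊√51⌋ = 7.
With m₀=0, d₀=1 and mₖ₊₁ = dₖaₖ − mₖ, dₖ₊₁ = (n − mₖ₊₁²)/dₖ, aₖ₊₁ = ⌊(a₀+mₖ₊₁)/dₖ₊₁⌋:
  k=1: m=7, d=2, a=7
  k=2: m=7, d=1, a=14
d=1 and a=2a₀=14 at k=2, so the next step gives (m, d) = (7, 2) again — its k=1 value — and the period has length 2.

[7; 7, 14]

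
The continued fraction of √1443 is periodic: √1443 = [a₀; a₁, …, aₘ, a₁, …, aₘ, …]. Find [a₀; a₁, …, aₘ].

[37; 1, 74]

a₀ = ⌊√1443⌋ = 37.
With m₀=0, d₀=1 and mₖ₊₁ = dₖaₖ − mₖ, dₖ₊₁ = (n − mₖ₊₁²)/dₖ, aₖ₊₁ = ⌊(a₀+mₖ₊₁)/dₖ₊₁⌋:
  k=1: m=37, d=74, a=1
  k=2: m=37, d=1, a=74
d=1 and a=2a₀=74 at k=2, so the next step gives (m, d) = (37, 74) again — its k=1 value — and the period has length 2.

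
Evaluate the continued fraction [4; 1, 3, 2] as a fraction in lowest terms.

Fold from the inside: start with 2/1.
  3 + 1/2 = 7/2
  1 + 2/7 = 9/7
  4 + 7/9 = 43/9

43/9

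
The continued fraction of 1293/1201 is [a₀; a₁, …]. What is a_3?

2

1293 = 1·1201 + 92   →  a_0 = 1
1201 = 13·92 + 5   →  a_1 = 13
92 = 18·5 + 2   →  a_2 = 18
5 = 2·2 + 1   →  a_3 = 2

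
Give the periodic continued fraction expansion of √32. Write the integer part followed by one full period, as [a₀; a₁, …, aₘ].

[5; 1, 1, 1, 10]

a₀ = ⌊√32⌋ = 5.
With m₀=0, d₀=1 and mₖ₊₁ = dₖaₖ − mₖ, dₖ₊₁ = (n − mₖ₊₁²)/dₖ, aₖ₊₁ = ⌊(a₀+mₖ₊₁)/dₖ₊₁⌋:
  k=1: m=5, d=7, a=1
  k=2: m=2, d=4, a=1
  k=3: m=2, d=7, a=1
  k=4: m=5, d=1, a=10
d=1 and a=2a₀=10 at k=4, so the next step gives (m, d) = (5, 7) again — its k=1 value — and the period has length 4.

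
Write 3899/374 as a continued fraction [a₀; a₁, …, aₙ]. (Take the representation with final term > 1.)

3899 = 10*374 + 159
374 = 2*159 + 56
159 = 2*56 + 47
56 = 1*47 + 9
47 = 5*9 + 2
9 = 4*2 + 1
2 = 2*1 + 0  (stop)
So 3899/374 = [10; 2, 2, 1, 5, 4, 2].

[10; 2, 2, 1, 5, 4, 2]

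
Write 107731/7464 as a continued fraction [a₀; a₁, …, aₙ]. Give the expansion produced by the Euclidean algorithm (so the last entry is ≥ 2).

107731 = 14·7464 + 3235
7464 = 2·3235 + 994
3235 = 3·994 + 253
994 = 3·253 + 235
253 = 1·235 + 18
235 = 13·18 + 1
18 = 18·1 + 0  (stop)
So 107731/7464 = [14; 2, 3, 3, 1, 13, 18].

[14; 2, 3, 3, 1, 13, 18]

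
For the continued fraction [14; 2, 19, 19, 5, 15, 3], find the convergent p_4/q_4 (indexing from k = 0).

Using pₖ = aₖpₖ₋₁ + pₖ₋₂, qₖ = aₖqₖ₋₁ + qₖ₋₂ (with p₋₁=1, p₋₂=0, q₋₁=0, q₋₂=1):
  k=0: a=14, p=14, q=1
  k=1: a=2, p=29, q=2
  k=2: a=19, p=565, q=39
  k=3: a=19, p=10764, q=743
  k=4: a=5, p=54385, q=3754

54385/3754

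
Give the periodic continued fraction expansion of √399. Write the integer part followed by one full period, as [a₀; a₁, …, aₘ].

a₀ = ⌊√399⌋ = 19.
With m₀=0, d₀=1 and mₖ₊₁ = dₖaₖ − mₖ, dₖ₊₁ = (n − mₖ₊₁²)/dₖ, aₖ₊₁ = ⌊(a₀+mₖ₊₁)/dₖ₊₁⌋:
  k=1: m=19, d=38, a=1
  k=2: m=19, d=1, a=38
d=1 and a=2a₀=38 at k=2, so the next step gives (m, d) = (19, 38) again — its k=1 value — and the period has length 2.

[19; 1, 38]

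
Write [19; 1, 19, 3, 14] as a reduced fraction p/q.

17437/874

Using pₖ = aₖpₖ₋₁ + pₖ₋₂ and qₖ = aₖqₖ₋₁ + qₖ₋₂:
  k=0: a=19, p=19, q=1
  k=1: a=1, p=20, q=1
  k=2: a=19, p=399, q=20
  k=3: a=3, p=1217, q=61
  k=4: a=14, p=17437, q=874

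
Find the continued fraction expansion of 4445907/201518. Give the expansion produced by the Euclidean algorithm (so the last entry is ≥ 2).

4445907 = 22*201518 + 12511
201518 = 16*12511 + 1342
12511 = 9*1342 + 433
1342 = 3*433 + 43
433 = 10*43 + 3
43 = 14*3 + 1
3 = 3*1 + 0  (stop)
So 4445907/201518 = [22; 16, 9, 3, 10, 14, 3].

[22; 16, 9, 3, 10, 14, 3]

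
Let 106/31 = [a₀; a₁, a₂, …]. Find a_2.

2

106 = 3·31 + 13   →  a_0 = 3
31 = 2·13 + 5   →  a_1 = 2
13 = 2·5 + 3   →  a_2 = 2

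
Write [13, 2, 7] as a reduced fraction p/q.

202/15

Using pₖ = aₖpₖ₋₁ + pₖ₋₂ and qₖ = aₖqₖ₋₁ + qₖ₋₂:
  k=0: a=13, p=13, q=1
  k=1: a=2, p=27, q=2
  k=2: a=7, p=202, q=15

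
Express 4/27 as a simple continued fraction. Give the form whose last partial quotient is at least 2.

4 = 0*27 + 4
27 = 6*4 + 3
4 = 1*3 + 1
3 = 3*1 + 0  (stop)
So 4/27 = [0; 6, 1, 3].

[0; 6, 1, 3]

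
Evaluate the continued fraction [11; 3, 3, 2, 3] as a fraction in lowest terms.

893/79

Fold from the inside: start with 3/1.
  2 + 1/3 = 7/3
  3 + 3/7 = 24/7
  3 + 7/24 = 79/24
  11 + 24/79 = 893/79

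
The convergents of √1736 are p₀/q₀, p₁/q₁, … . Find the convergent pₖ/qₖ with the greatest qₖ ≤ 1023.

√1736 = [41; 1, 1, 1, 82, …] (period length 4).
Convergents:
  p_0/q_0 = 41/1
  p_1/q_1 = 42/1
  p_2/q_2 = 83/2
  p_3/q_3 = 125/3
  p_4/q_4 = 10333/248
  p_5/q_5 = 10458/251
  p_6/q_6 = 20791/499
  p_7/q_7 = 31249/750
  p_8/q_8 = 2583209/61999
q_7 = 750 ≤ 1023 < 61999 = q_8, so the answer is 31249/750.

31249/750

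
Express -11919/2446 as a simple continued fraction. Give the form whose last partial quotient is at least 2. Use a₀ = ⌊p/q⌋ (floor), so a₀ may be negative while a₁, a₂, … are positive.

-11919 = -5·2446 + 311
2446 = 7·311 + 269
311 = 1·269 + 42
269 = 6·42 + 17
42 = 2·17 + 8
17 = 2·8 + 1
8 = 8·1 + 0  (stop)
So -11919/2446 = [-5; 7, 1, 6, 2, 2, 8].

[-5; 7, 1, 6, 2, 2, 8]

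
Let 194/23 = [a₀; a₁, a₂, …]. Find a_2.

3

194 = 8·23 + 10   →  a_0 = 8
23 = 2·10 + 3   →  a_1 = 2
10 = 3·3 + 1   →  a_2 = 3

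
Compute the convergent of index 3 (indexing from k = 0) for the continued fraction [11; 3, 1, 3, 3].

Using pₖ = aₖpₖ₋₁ + pₖ₋₂, qₖ = aₖqₖ₋₁ + qₖ₋₂ (with p₋₁=1, p₋₂=0, q₋₁=0, q₋₂=1):
  k=0: a=11, p=11, q=1
  k=1: a=3, p=34, q=3
  k=2: a=1, p=45, q=4
  k=3: a=3, p=169, q=15

169/15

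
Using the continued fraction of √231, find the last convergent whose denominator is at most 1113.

11551/760

√231 = [15; 5, 30, …] (period length 2).
Convergents:
  p_0/q_0 = 15/1
  p_1/q_1 = 76/5
  p_2/q_2 = 2295/151
  p_3/q_3 = 11551/760
  p_4/q_4 = 348825/22951
q_3 = 760 ≤ 1113 < 22951 = q_4, so the answer is 11551/760.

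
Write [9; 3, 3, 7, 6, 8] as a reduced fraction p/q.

Fold from the inside: start with 8/1.
  6 + 1/8 = 49/8
  7 + 8/49 = 351/49
  3 + 49/351 = 1102/351
  3 + 351/1102 = 3657/1102
  9 + 1102/3657 = 34015/3657

34015/3657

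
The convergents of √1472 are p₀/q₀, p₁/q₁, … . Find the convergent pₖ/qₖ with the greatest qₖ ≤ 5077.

176947/4612

√1472 = [38; 2, 1, 2, 1, 2, 76, …] (period length 6).
Convergents:
  p_0/q_0 = 38/1
  p_1/q_1 = 77/2
  p_2/q_2 = 115/3
  p_3/q_3 = 307/8
  p_4/q_4 = 422/11
  p_5/q_5 = 1151/30
  p_6/q_6 = 87898/2291
  p_7/q_7 = 176947/4612
  p_8/q_8 = 264845/6903
q_7 = 4612 ≤ 5077 < 6903 = q_8, so the answer is 176947/4612.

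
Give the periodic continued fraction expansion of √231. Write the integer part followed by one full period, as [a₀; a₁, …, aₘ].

[15; 5, 30]

a₀ = ⌊√231⌋ = 15.
With m₀=0, d₀=1 and mₖ₊₁ = dₖaₖ − mₖ, dₖ₊₁ = (n − mₖ₊₁²)/dₖ, aₖ₊₁ = ⌊(a₀+mₖ₊₁)/dₖ₊₁⌋:
  k=1: m=15, d=6, a=5
  k=2: m=15, d=1, a=30
d=1 and a=2a₀=30 at k=2, so the next step gives (m, d) = (15, 6) again — its k=1 value — and the period has length 2.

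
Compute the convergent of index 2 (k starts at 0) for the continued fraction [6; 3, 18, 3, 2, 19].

Using pₖ = aₖpₖ₋₁ + pₖ₋₂, qₖ = aₖqₖ₋₁ + qₖ₋₂ (with p₋₁=1, p₋₂=0, q₋₁=0, q₋₂=1):
  k=0: a=6, p=6, q=1
  k=1: a=3, p=19, q=3
  k=2: a=18, p=348, q=55

348/55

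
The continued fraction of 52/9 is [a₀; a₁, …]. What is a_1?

52 = 5·9 + 7   →  a_0 = 5
9 = 1·7 + 2   →  a_1 = 1

1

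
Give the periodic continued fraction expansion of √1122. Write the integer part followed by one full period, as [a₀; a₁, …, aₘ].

a₀ = ⌊√1122⌋ = 33.
With m₀=0, d₀=1 and mₖ₊₁ = dₖaₖ − mₖ, dₖ₊₁ = (n − mₖ₊₁²)/dₖ, aₖ₊₁ = ⌊(a₀+mₖ₊₁)/dₖ₊₁⌋:
  k=1: m=33, d=33, a=2
  k=2: m=33, d=1, a=66
d=1 and a=2a₀=66 at k=2, so the next step gives (m, d) = (33, 33) again — its k=1 value — and the period has length 2.

[33; 2, 66]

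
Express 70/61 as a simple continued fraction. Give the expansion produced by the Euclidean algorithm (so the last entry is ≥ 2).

[1; 6, 1, 3, 2]

70 = 1×61 + 9
61 = 6×9 + 7
9 = 1×7 + 2
7 = 3×2 + 1
2 = 2×1 + 0  (stop)
So 70/61 = [1; 6, 1, 3, 2].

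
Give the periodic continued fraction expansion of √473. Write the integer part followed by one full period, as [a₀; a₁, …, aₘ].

a₀ = ⌊√473⌋ = 21.
With m₀=0, d₀=1 and mₖ₊₁ = dₖaₖ − mₖ, dₖ₊₁ = (n − mₖ₊₁²)/dₖ, aₖ₊₁ = ⌊(a₀+mₖ₊₁)/dₖ₊₁⌋:
  k=1: m=21, d=32, a=1
  k=2: m=11, d=11, a=2
  k=3: m=11, d=32, a=1
  k=4: m=21, d=1, a=42
d=1 and a=2a₀=42 at k=4, so the next step gives (m, d) = (21, 32) again — its k=1 value — and the period has length 4.

[21; 1, 2, 1, 42]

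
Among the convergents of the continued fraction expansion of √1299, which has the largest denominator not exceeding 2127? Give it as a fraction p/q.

√1299 = [36; 24, 72, …] (period length 2).
Convergents:
  p_0/q_0 = 36/1
  p_1/q_1 = 865/24
  p_2/q_2 = 62316/1729
  p_3/q_3 = 1496449/41520
q_2 = 1729 ≤ 2127 < 41520 = q_3, so the answer is 62316/1729.

62316/1729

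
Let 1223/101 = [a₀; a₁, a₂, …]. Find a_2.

1223 = 12·101 + 11   →  a_0 = 12
101 = 9·11 + 2   →  a_1 = 9
11 = 5·2 + 1   →  a_2 = 5

5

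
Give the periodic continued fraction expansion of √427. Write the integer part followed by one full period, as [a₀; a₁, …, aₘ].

[20; 1, 1, 1, 40]

a₀ = ⌊√427⌋ = 20.
With m₀=0, d₀=1 and mₖ₊₁ = dₖaₖ − mₖ, dₖ₊₁ = (n − mₖ₊₁²)/dₖ, aₖ₊₁ = ⌊(a₀+mₖ₊₁)/dₖ₊₁⌋:
  k=1: m=20, d=27, a=1
  k=2: m=7, d=14, a=1
  k=3: m=7, d=27, a=1
  k=4: m=20, d=1, a=40
d=1 and a=2a₀=40 at k=4, so the next step gives (m, d) = (20, 27) again — its k=1 value — and the period has length 4.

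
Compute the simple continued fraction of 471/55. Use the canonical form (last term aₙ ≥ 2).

471 = 8*55 + 31
55 = 1*31 + 24
31 = 1*24 + 7
24 = 3*7 + 3
7 = 2*3 + 1
3 = 3*1 + 0  (stop)
So 471/55 = [8; 1, 1, 3, 2, 3].

[8; 1, 1, 3, 2, 3]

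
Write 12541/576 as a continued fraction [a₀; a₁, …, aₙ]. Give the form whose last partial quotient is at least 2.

[21; 1, 3, 2, 1, 1, 12, 2]

12541 = 21*576 + 445
576 = 1*445 + 131
445 = 3*131 + 52
131 = 2*52 + 27
52 = 1*27 + 25
27 = 1*25 + 2
25 = 12*2 + 1
2 = 2*1 + 0  (stop)
So 12541/576 = [21; 1, 3, 2, 1, 1, 12, 2].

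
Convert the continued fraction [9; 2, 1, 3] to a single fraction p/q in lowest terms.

103/11

Using pₖ = aₖpₖ₋₁ + pₖ₋₂ and qₖ = aₖqₖ₋₁ + qₖ₋₂:
  k=0: a=9, p=9, q=1
  k=1: a=2, p=19, q=2
  k=2: a=1, p=28, q=3
  k=3: a=3, p=103, q=11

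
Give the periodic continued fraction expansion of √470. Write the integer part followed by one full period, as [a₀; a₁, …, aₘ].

[21; 1, 2, 8, 2, 1, 42]

a₀ = ⌊√470⌋ = 21.
With m₀=0, d₀=1 and mₖ₊₁ = dₖaₖ − mₖ, dₖ₊₁ = (n − mₖ₊₁²)/dₖ, aₖ₊₁ = ⌊(a₀+mₖ₊₁)/dₖ₊₁⌋:
  k=1: m=21, d=29, a=1
  k=2: m=8, d=14, a=2
  k=3: m=20, d=5, a=8
  k=4: m=20, d=14, a=2
  k=5: m=8, d=29, a=1
  k=6: m=21, d=1, a=42
d=1 and a=2a₀=42 at k=6, so the next step gives (m, d) = (21, 29) again — its k=1 value — and the period has length 6.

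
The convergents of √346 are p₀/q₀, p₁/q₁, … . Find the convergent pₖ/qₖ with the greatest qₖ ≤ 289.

3497/188

√346 = [18; 1, 1, 1, 1, 36, …] (period length 5).
Convergents:
  p_0/q_0 = 18/1
  p_1/q_1 = 19/1
  p_2/q_2 = 37/2
  p_3/q_3 = 56/3
  p_4/q_4 = 93/5
  p_5/q_5 = 3404/183
  p_6/q_6 = 3497/188
  p_7/q_7 = 6901/371
q_6 = 188 ≤ 289 < 371 = q_7, so the answer is 3497/188.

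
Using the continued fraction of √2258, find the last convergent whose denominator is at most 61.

√2258 = [47; 1, 1, 13, 13, 1, 1, 94, …] (period length 7).
Convergents:
  p_0/q_0 = 47/1
  p_1/q_1 = 48/1
  p_2/q_2 = 95/2
  p_3/q_3 = 1283/27
  p_4/q_4 = 16774/353
q_3 = 27 ≤ 61 < 353 = q_4, so the answer is 1283/27.

1283/27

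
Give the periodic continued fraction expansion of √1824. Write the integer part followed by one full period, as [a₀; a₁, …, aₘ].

a₀ = ⌊√1824⌋ = 42.
With m₀=0, d₀=1 and mₖ₊₁ = dₖaₖ − mₖ, dₖ₊₁ = (n − mₖ₊₁²)/dₖ, aₖ₊₁ = ⌊(a₀+mₖ₊₁)/dₖ₊₁⌋:
  k=1: m=42, d=60, a=1
  k=2: m=18, d=25, a=2
  k=3: m=32, d=32, a=2
  k=4: m=32, d=25, a=2
  k=5: m=18, d=60, a=1
  k=6: m=42, d=1, a=84
d=1 and a=2a₀=84 at k=6, so the next step gives (m, d) = (42, 60) again — its k=1 value — and the period has length 6.

[42; 1, 2, 2, 2, 1, 84]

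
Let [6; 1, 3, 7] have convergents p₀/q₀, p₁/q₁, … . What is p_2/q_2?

Using pₖ = aₖpₖ₋₁ + pₖ₋₂, qₖ = aₖqₖ₋₁ + qₖ₋₂ (with p₋₁=1, p₋₂=0, q₋₁=0, q₋₂=1):
  k=0: a=6, p=6, q=1
  k=1: a=1, p=7, q=1
  k=2: a=3, p=27, q=4

27/4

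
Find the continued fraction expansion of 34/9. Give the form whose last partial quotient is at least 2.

34 = 3*9 + 7
9 = 1*7 + 2
7 = 3*2 + 1
2 = 2*1 + 0  (stop)
So 34/9 = [3; 1, 3, 2].

[3; 1, 3, 2]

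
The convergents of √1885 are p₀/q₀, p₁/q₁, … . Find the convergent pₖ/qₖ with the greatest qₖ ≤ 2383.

90567/2086

√1885 = [43; 2, 2, 2, 86, …] (period length 4).
Convergents:
  p_0/q_0 = 43/1
  p_1/q_1 = 87/2
  p_2/q_2 = 217/5
  p_3/q_3 = 521/12
  p_4/q_4 = 45023/1037
  p_5/q_5 = 90567/2086
  p_6/q_6 = 226157/5209
q_5 = 2086 ≤ 2383 < 5209 = q_6, so the answer is 90567/2086.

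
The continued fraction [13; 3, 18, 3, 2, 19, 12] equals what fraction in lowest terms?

Fold from the inside: start with 12/1.
  19 + 1/12 = 229/12
  2 + 12/229 = 470/229
  3 + 229/470 = 1639/470
  18 + 470/1639 = 29972/1639
  3 + 1639/29972 = 91555/29972
  13 + 29972/91555 = 1220187/91555

1220187/91555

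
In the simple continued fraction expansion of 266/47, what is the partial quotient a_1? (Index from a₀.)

1

266 = 5·47 + 31   →  a_0 = 5
47 = 1·31 + 16   →  a_1 = 1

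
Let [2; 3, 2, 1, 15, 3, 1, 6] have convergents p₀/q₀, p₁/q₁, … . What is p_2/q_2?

16/7

Using pₖ = aₖpₖ₋₁ + pₖ₋₂, qₖ = aₖqₖ₋₁ + qₖ₋₂ (with p₋₁=1, p₋₂=0, q₋₁=0, q₋₂=1):
  k=0: a=2, p=2, q=1
  k=1: a=3, p=7, q=3
  k=2: a=2, p=16, q=7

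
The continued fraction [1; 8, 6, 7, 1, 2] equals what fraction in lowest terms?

1292/1151

Using pₖ = aₖpₖ₋₁ + pₖ₋₂ and qₖ = aₖqₖ₋₁ + qₖ₋₂:
  k=0: a=1, p=1, q=1
  k=1: a=8, p=9, q=8
  k=2: a=6, p=55, q=49
  k=3: a=7, p=394, q=351
  k=4: a=1, p=449, q=400
  k=5: a=2, p=1292, q=1151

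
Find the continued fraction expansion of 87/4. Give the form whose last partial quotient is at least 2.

[21; 1, 3]

87 = 21*4 + 3
4 = 1*3 + 1
3 = 3*1 + 0  (stop)
So 87/4 = [21; 1, 3].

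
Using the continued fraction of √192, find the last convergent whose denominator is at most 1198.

16115/1163

√192 = [13; 1, 5, 1, 26, …] (period length 4).
Convergents:
  p_0/q_0 = 13/1
  p_1/q_1 = 14/1
  p_2/q_2 = 83/6
  p_3/q_3 = 97/7
  p_4/q_4 = 2605/188
  p_5/q_5 = 2702/195
  p_6/q_6 = 16115/1163
  p_7/q_7 = 18817/1358
q_6 = 1163 ≤ 1198 < 1358 = q_7, so the answer is 16115/1163.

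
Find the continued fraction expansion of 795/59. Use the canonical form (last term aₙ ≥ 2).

[13; 2, 9, 3]

795 = 13*59 + 28
59 = 2*28 + 3
28 = 9*3 + 1
3 = 3*1 + 0  (stop)
So 795/59 = [13; 2, 9, 3].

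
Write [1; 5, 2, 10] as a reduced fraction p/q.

Fold from the inside: start with 10/1.
  2 + 1/10 = 21/10
  5 + 10/21 = 115/21
  1 + 21/115 = 136/115

136/115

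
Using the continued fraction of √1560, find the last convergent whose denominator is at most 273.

6201/157

√1560 = [39; 2, 78, …] (period length 2).
Convergents:
  p_0/q_0 = 39/1
  p_1/q_1 = 79/2
  p_2/q_2 = 6201/157
  p_3/q_3 = 12481/316
q_2 = 157 ≤ 273 < 316 = q_3, so the answer is 6201/157.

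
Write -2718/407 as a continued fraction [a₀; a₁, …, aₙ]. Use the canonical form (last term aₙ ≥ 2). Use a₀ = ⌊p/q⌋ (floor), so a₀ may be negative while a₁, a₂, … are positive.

[-7; 3, 9, 2, 1, 4]

-2718 = -7*407 + 131
407 = 3*131 + 14
131 = 9*14 + 5
14 = 2*5 + 4
5 = 1*4 + 1
4 = 4*1 + 0  (stop)
So -2718/407 = [-7; 3, 9, 2, 1, 4].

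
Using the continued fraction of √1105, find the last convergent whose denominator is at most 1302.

28488/857

√1105 = [33; 4, 7, 7, 4, 66, …] (period length 5).
Convergents:
  p_0/q_0 = 33/1
  p_1/q_1 = 133/4
  p_2/q_2 = 964/29
  p_3/q_3 = 6881/207
  p_4/q_4 = 28488/857
  p_5/q_5 = 1887089/56769
q_4 = 857 ≤ 1302 < 56769 = q_5, so the answer is 28488/857.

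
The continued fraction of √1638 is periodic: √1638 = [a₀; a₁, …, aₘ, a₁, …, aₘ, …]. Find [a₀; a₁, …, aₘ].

a₀ = ⌊√1638⌋ = 40.
With m₀=0, d₀=1 and mₖ₊₁ = dₖaₖ − mₖ, dₖ₊₁ = (n − mₖ₊₁²)/dₖ, aₖ₊₁ = ⌊(a₀+mₖ₊₁)/dₖ₊₁⌋:
  k=1: m=40, d=38, a=2
  k=2: m=36, d=9, a=8
  k=3: m=36, d=38, a=2
  k=4: m=40, d=1, a=80
d=1 and a=2a₀=80 at k=4, so the next step gives (m, d) = (40, 38) again — its k=1 value — and the period has length 4.

[40; 2, 8, 2, 80]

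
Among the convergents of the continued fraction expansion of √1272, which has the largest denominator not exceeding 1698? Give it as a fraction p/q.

√1272 = [35; 1, 1, 1, 70, …] (period length 4).
Convergents:
  p_0/q_0 = 35/1
  p_1/q_1 = 36/1
  p_2/q_2 = 71/2
  p_3/q_3 = 107/3
  p_4/q_4 = 7561/212
  p_5/q_5 = 7668/215
  p_6/q_6 = 15229/427
  p_7/q_7 = 22897/642
  p_8/q_8 = 1618019/45367
q_7 = 642 ≤ 1698 < 45367 = q_8, so the answer is 22897/642.

22897/642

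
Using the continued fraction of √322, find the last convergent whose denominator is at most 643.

11287/629

√322 = [17; 1, 16, 1, 34, …] (period length 4).
Convergents:
  p_0/q_0 = 17/1
  p_1/q_1 = 18/1
  p_2/q_2 = 305/17
  p_3/q_3 = 323/18
  p_4/q_4 = 11287/629
  p_5/q_5 = 11610/647
q_4 = 629 ≤ 643 < 647 = q_5, so the answer is 11287/629.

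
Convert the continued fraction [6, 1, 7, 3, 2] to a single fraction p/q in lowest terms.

399/58

Fold from the inside: start with 2/1.
  3 + 1/2 = 7/2
  7 + 2/7 = 51/7
  1 + 7/51 = 58/51
  6 + 51/58 = 399/58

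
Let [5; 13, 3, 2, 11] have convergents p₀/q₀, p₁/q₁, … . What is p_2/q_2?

Using pₖ = aₖpₖ₋₁ + pₖ₋₂, qₖ = aₖqₖ₋₁ + qₖ₋₂ (with p₋₁=1, p₋₂=0, q₋₁=0, q₋₂=1):
  k=0: a=5, p=5, q=1
  k=1: a=13, p=66, q=13
  k=2: a=3, p=203, q=40

203/40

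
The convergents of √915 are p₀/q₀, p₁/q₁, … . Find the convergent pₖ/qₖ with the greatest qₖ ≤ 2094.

29281/968

√915 = [30; 4, 60, …] (period length 2).
Convergents:
  p_0/q_0 = 30/1
  p_1/q_1 = 121/4
  p_2/q_2 = 7290/241
  p_3/q_3 = 29281/968
  p_4/q_4 = 1764150/58321
q_3 = 968 ≤ 2094 < 58321 = q_4, so the answer is 29281/968.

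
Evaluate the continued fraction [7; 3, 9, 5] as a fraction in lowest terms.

Using pₖ = aₖpₖ₋₁ + pₖ₋₂ and qₖ = aₖqₖ₋₁ + qₖ₋₂:
  k=0: a=7, p=7, q=1
  k=1: a=3, p=22, q=3
  k=2: a=9, p=205, q=28
  k=3: a=5, p=1047, q=143

1047/143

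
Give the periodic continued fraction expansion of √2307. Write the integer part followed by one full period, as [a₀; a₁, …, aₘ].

a₀ = ⌊√2307⌋ = 48.
With m₀=0, d₀=1 and mₖ₊₁ = dₖaₖ − mₖ, dₖ₊₁ = (n − mₖ₊₁²)/dₖ, aₖ₊₁ = ⌊(a₀+mₖ₊₁)/dₖ₊₁⌋:
  k=1: m=48, d=3, a=32
  k=2: m=48, d=1, a=96
d=1 and a=2a₀=96 at k=2, so the next step gives (m, d) = (48, 3) again — its k=1 value — and the period has length 2.

[48; 32, 96]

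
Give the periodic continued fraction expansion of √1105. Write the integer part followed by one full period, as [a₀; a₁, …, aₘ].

[33; 4, 7, 7, 4, 66]

a₀ = ⌊√1105⌋ = 33.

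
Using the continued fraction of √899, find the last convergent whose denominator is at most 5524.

107910/3599

√899 = [29; 1, 58, …] (period length 2).
Convergents:
  p_0/q_0 = 29/1
  p_1/q_1 = 30/1
  p_2/q_2 = 1769/59
  p_3/q_3 = 1799/60
  p_4/q_4 = 106111/3539
  p_5/q_5 = 107910/3599
  p_6/q_6 = 6364891/212281
q_5 = 3599 ≤ 5524 < 212281 = q_6, so the answer is 107910/3599.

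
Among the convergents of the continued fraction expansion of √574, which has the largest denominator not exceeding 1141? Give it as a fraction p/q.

√574 = [23; 1, 22, 1, 46, …] (period length 4).
Convergents:
  p_0/q_0 = 23/1
  p_1/q_1 = 24/1
  p_2/q_2 = 551/23
  p_3/q_3 = 575/24
  p_4/q_4 = 27001/1127
  p_5/q_5 = 27576/1151
q_4 = 1127 ≤ 1141 < 1151 = q_5, so the answer is 27001/1127.

27001/1127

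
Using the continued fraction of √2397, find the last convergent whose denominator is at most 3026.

√2397 = [48; 1, 23, 2, 23, 1, 96, …] (period length 6).
Convergents:
  p_0/q_0 = 48/1
  p_1/q_1 = 49/1
  p_2/q_2 = 1175/24
  p_3/q_3 = 2399/49
  p_4/q_4 = 56352/1151
  p_5/q_5 = 58751/1200
  p_6/q_6 = 5696448/116351
q_5 = 1200 ≤ 3026 < 116351 = q_6, so the answer is 58751/1200.

58751/1200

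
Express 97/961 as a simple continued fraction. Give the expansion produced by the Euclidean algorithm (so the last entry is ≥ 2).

97 = 0*961 + 97
961 = 9*97 + 88
97 = 1*88 + 9
88 = 9*9 + 7
9 = 1*7 + 2
7 = 3*2 + 1
2 = 2*1 + 0  (stop)
So 97/961 = [0; 9, 1, 9, 1, 3, 2].

[0; 9, 1, 9, 1, 3, 2]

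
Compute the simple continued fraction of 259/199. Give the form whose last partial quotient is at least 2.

259 = 1×199 + 60
199 = 3×60 + 19
60 = 3×19 + 3
19 = 6×3 + 1
3 = 3×1 + 0  (stop)
So 259/199 = [1; 3, 3, 6, 3].

[1; 3, 3, 6, 3]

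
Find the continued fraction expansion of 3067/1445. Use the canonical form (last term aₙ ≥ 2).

3067 = 2×1445 + 177
1445 = 8×177 + 29
177 = 6×29 + 3
29 = 9×3 + 2
3 = 1×2 + 1
2 = 2×1 + 0  (stop)
So 3067/1445 = [2; 8, 6, 9, 1, 2].

[2; 8, 6, 9, 1, 2]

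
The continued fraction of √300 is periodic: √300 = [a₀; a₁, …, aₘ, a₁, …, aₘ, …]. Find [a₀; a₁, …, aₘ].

[17; 3, 8, 3, 34]

a₀ = ⌊√300⌋ = 17.
With m₀=0, d₀=1 and mₖ₊₁ = dₖaₖ − mₖ, dₖ₊₁ = (n − mₖ₊₁²)/dₖ, aₖ₊₁ = ⌊(a₀+mₖ₊₁)/dₖ₊₁⌋:
  k=1: m=17, d=11, a=3
  k=2: m=16, d=4, a=8
  k=3: m=16, d=11, a=3
  k=4: m=17, d=1, a=34
d=1 and a=2a₀=34 at k=4, so the next step gives (m, d) = (17, 11) again — its k=1 value — and the period has length 4.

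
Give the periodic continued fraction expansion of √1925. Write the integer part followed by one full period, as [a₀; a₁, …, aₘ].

[43; 1, 6, 1, 86]

a₀ = ⌊√1925⌋ = 43.
With m₀=0, d₀=1 and mₖ₊₁ = dₖaₖ − mₖ, dₖ₊₁ = (n − mₖ₊₁²)/dₖ, aₖ₊₁ = ⌊(a₀+mₖ₊₁)/dₖ₊₁⌋:
  k=1: m=43, d=76, a=1
  k=2: m=33, d=11, a=6
  k=3: m=33, d=76, a=1
  k=4: m=43, d=1, a=86
d=1 and a=2a₀=86 at k=4, so the next step gives (m, d) = (43, 76) again — its k=1 value — and the period has length 4.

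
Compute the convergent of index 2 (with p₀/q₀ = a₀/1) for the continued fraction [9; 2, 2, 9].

Using pₖ = aₖpₖ₋₁ + pₖ₋₂, qₖ = aₖqₖ₋₁ + qₖ₋₂ (with p₋₁=1, p₋₂=0, q₋₁=0, q₋₂=1):
  k=0: a=9, p=9, q=1
  k=1: a=2, p=19, q=2
  k=2: a=2, p=47, q=5

47/5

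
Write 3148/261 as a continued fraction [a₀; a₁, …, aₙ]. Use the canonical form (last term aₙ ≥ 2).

3148 = 12*261 + 16
261 = 16*16 + 5
16 = 3*5 + 1
5 = 5*1 + 0  (stop)
So 3148/261 = [12; 16, 3, 5].

[12; 16, 3, 5]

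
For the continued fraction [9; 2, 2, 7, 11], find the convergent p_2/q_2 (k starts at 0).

47/5

Using pₖ = aₖpₖ₋₁ + pₖ₋₂, qₖ = aₖqₖ₋₁ + qₖ₋₂ (with p₋₁=1, p₋₂=0, q₋₁=0, q₋₂=1):
  k=0: a=9, p=9, q=1
  k=1: a=2, p=19, q=2
  k=2: a=2, p=47, q=5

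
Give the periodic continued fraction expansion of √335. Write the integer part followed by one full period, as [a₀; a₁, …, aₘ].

a₀ = ⌊√335⌋ = 18.

[18; 3, 3, 3, 36]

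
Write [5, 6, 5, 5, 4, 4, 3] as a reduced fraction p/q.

47785/9258

Using pₖ = aₖpₖ₋₁ + pₖ₋₂ and qₖ = aₖqₖ₋₁ + qₖ₋₂:
  k=0: a=5, p=5, q=1
  k=1: a=6, p=31, q=6
  k=2: a=5, p=160, q=31
  k=3: a=5, p=831, q=161
  k=4: a=4, p=3484, q=675
  k=5: a=4, p=14767, q=2861
  k=6: a=3, p=47785, q=9258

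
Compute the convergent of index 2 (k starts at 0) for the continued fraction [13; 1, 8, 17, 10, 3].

125/9

Using pₖ = aₖpₖ₋₁ + pₖ₋₂, qₖ = aₖqₖ₋₁ + qₖ₋₂ (with p₋₁=1, p₋₂=0, q₋₁=0, q₋₂=1):
  k=0: a=13, p=13, q=1
  k=1: a=1, p=14, q=1
  k=2: a=8, p=125, q=9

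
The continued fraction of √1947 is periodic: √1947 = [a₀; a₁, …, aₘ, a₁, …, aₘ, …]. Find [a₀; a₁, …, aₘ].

a₀ = ⌊√1947⌋ = 44.
With m₀=0, d₀=1 and mₖ₊₁ = dₖaₖ − mₖ, dₖ₊₁ = (n − mₖ₊₁²)/dₖ, aₖ₊₁ = ⌊(a₀+mₖ₊₁)/dₖ₊₁⌋:
  k=1: m=44, d=11, a=8
  k=2: m=44, d=1, a=88
d=1 and a=2a₀=88 at k=2, so the next step gives (m, d) = (44, 11) again — its k=1 value — and the period has length 2.

[44; 8, 88]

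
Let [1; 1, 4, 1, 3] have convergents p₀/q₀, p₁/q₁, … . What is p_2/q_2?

Using pₖ = aₖpₖ₋₁ + pₖ₋₂, qₖ = aₖqₖ₋₁ + qₖ₋₂ (with p₋₁=1, p₋₂=0, q₋₁=0, q₋₂=1):
  k=0: a=1, p=1, q=1
  k=1: a=1, p=2, q=1
  k=2: a=4, p=9, q=5

9/5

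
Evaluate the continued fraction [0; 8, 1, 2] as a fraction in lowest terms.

3/26

Using pₖ = aₖpₖ₋₁ + pₖ₋₂ and qₖ = aₖqₖ₋₁ + qₖ₋₂:
  k=0: a=0, p=0, q=1
  k=1: a=8, p=1, q=8
  k=2: a=1, p=1, q=9
  k=3: a=2, p=3, q=26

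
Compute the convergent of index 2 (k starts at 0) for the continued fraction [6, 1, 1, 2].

13/2

Using pₖ = aₖpₖ₋₁ + pₖ₋₂, qₖ = aₖqₖ₋₁ + qₖ₋₂ (with p₋₁=1, p₋₂=0, q₋₁=0, q₋₂=1):
  k=0: a=6, p=6, q=1
  k=1: a=1, p=7, q=1
  k=2: a=1, p=13, q=2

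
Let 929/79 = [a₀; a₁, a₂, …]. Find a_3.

6

929 = 11·79 + 60   →  a_0 = 11
79 = 1·60 + 19   →  a_1 = 1
60 = 3·19 + 3   →  a_2 = 3
19 = 6·3 + 1   →  a_3 = 6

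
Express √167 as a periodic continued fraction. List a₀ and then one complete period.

a₀ = ⌊√167⌋ = 12.
With m₀=0, d₀=1 and mₖ₊₁ = dₖaₖ − mₖ, dₖ₊₁ = (n − mₖ₊₁²)/dₖ, aₖ₊₁ = ⌊(a₀+mₖ₊₁)/dₖ₊₁⌋:
  k=1: m=12, d=23, a=1
  k=2: m=11, d=2, a=11
  k=3: m=11, d=23, a=1
  k=4: m=12, d=1, a=24
d=1 and a=2a₀=24 at k=4, so the next step gives (m, d) = (12, 23) again — its k=1 value — and the period has length 4.

[12; 1, 11, 1, 24]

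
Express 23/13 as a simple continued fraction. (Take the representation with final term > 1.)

[1; 1, 3, 3]

23 = 1*13 + 10
13 = 1*10 + 3
10 = 3*3 + 1
3 = 3*1 + 0  (stop)
So 23/13 = [1; 1, 3, 3].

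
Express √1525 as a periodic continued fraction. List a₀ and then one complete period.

a₀ = ⌊√1525⌋ = 39.
With m₀=0, d₀=1 and mₖ₊₁ = dₖaₖ − mₖ, dₖ₊₁ = (n − mₖ₊₁²)/dₖ, aₖ₊₁ = ⌊(a₀+mₖ₊₁)/dₖ₊₁⌋:
  k=1: m=39, d=4, a=19
  k=2: m=37, d=39, a=1
  k=3: m=2, d=39, a=1
  k=4: m=37, d=4, a=19
  k=5: m=39, d=1, a=78
d=1 and a=2a₀=78 at k=5, so the next step gives (m, d) = (39, 4) again — its k=1 value — and the period has length 5.

[39; 19, 1, 1, 19, 78]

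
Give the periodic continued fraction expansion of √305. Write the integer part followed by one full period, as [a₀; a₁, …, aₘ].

a₀ = ⌊√305⌋ = 17.
With m₀=0, d₀=1 and mₖ₊₁ = dₖaₖ − mₖ, dₖ₊₁ = (n − mₖ₊₁²)/dₖ, aₖ₊₁ = ⌊(a₀+mₖ₊₁)/dₖ₊₁⌋:
  k=1: m=17, d=16, a=2
  k=2: m=15, d=5, a=6
  k=3: m=15, d=16, a=2
  k=4: m=17, d=1, a=34
d=1 and a=2a₀=34 at k=4, so the next step gives (m, d) = (17, 16) again — its k=1 value — and the period has length 4.

[17; 2, 6, 2, 34]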